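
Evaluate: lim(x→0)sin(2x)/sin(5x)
sin(u) ≈ u for small u:
sin(2x)/sin(5x) ≈ 2x/(5x) = 2/5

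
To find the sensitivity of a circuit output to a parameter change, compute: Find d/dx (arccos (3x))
d/dx[arccos(u)] = -u'/√(1-u²), u = 3x, u' = 3

Answer: -3/√(1 - 9x²)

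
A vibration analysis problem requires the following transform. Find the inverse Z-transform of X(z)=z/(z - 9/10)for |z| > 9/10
Standard pair: z/(z-a) <-> a^n*u[n] for causal signals
With a=9/10: x[n]=(9/10)^n*u[n]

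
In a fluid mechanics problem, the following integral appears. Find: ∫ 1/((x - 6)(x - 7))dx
Partial fractions: 1/((x-6)(x-7)) = A/(x-6)+B/(x-7)
A = -1, B = 1
∫ [-1· 1/(x-6)+1· 1/(x-7)] dx
= (1)[ln|x-7| - ln|x-6|]+C

Answer: ln|(x-7)/(x-6)|+C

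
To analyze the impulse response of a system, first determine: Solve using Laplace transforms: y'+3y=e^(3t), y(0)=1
Take L: sY - 1 + 3Y=1/(s-3)
Y(s + 3)=1/(s-3) + 1
Y=1/((s-3)(s + 3)) + 1/(s + 3)
Partial fractions: 1/((s-3)(s + 3))=(1/6)/(s-3) - (1/6)/(s + 3)
So Y=(1/6)/(s-3) + (5/6)/(s + 3)
Inverse Laplace transform (L^(-1){1/(s-3)}=e^(3t), L^(-1){1/(s + 3)}=e^(-3t)):

Answer: y(t)=(1/6)·e^(3t) + (5/6)·e^(-3t)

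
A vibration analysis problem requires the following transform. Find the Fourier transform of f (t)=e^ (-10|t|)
Using the standard pair: F{e^(-a|t|)}=2a/(a^2+omega^2)
With a=10: F(omega)=20/(100+omega^2)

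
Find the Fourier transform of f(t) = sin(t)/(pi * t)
sin(W*t)/(pi*t) = (W/pi)*sinc(W*t/pi) is the impulse response of the ideal low-pass filter with cutoff W (here W = 1).
Its Fourier transform is a rectangular function:
F(omega) = 1 for |omega| < 1, 0 otherwise

Answer: rect(omega/2) [i.e., 1 for |omega| < 1, 0 otherwise]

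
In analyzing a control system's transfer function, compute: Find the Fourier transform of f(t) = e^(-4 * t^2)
The Fourier transform of a Gaussian e^(-a*t^2) is sqrt(pi/a)*e^(-omega^2/(4a)).
With a = 4: F(omega) = sqrt(pi)/2*e^(-omega^2/16)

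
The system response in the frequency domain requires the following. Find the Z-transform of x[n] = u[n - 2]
Using the time-shift property: Z{u[n-2]} = z^(-2) * z/(z-1)
= z^(-1)/(z-1)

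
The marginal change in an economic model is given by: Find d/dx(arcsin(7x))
d/dx[arcsin(u)]=u'/√(1-u²), u=7x, u'=7

Answer: 7/√(1 - 49x²)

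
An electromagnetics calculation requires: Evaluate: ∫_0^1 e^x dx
Antiderivative: e^x
Evaluate: (e^1-1)

Answer: e^1-1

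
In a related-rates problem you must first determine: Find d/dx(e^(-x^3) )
Chain rule: d/dx[e^u] = e^u · u' where u = -x^3
u' = -3x^2

Answer: -3x^2·e^(-x^3)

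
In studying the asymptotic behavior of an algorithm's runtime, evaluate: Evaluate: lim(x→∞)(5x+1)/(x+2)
Divide numerator and denominator by x:
lim (5+1/x)/(1+2/x) = 5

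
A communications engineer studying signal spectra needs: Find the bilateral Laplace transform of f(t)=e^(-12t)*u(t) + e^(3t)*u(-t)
For e^(-12t)*u(t): L = 1/(s + 12), Re(s) > -12
For e^(3t)*u(-t): L = -1/(s-3), Re(s) < 3
Combined: F(s) = 1/(s + 12) - 1/(s-3), -12 < Re(s) < 3

Answer: 1/(s + 12) - 1/(s-3), ROC: -12 < Re(s) < 3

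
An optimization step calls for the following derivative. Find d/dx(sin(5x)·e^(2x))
Product rule: (fg)' = f'g+fg'
f = sin(5x), f' = 5·cos(5x)
g = e^(2x), g' = 2·e^(2x)

Answer: 5·cos(5x)·e^(2x)+2·sin(5x)·e^(2x)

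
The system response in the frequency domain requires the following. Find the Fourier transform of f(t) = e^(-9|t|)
Using the standard pair: F{e^(-a|t|)}=2a/(a^2+omega^2)
With a=9: F(omega)=18/(81+omega^2)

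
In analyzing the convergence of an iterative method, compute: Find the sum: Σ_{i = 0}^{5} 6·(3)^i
Geometric series: S=a(1 - r^n)/(1 - r)
a=6, r=3, n=6
S=6(1-729)/-2=2184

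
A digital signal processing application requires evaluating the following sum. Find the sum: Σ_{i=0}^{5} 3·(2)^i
Geometric series: S = a(1 - r^n)/(1 - r)
a = 3, r = 2, n = 6
S = 3(1 - 64)/-1 = 189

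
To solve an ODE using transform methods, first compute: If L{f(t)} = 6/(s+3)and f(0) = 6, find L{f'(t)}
L{f'(t)}=s·F(s) - f(0)=6s/(s + 3) - 6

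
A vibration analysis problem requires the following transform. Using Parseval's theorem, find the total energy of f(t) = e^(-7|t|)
Parseval's theorem: E=integral |f(t)|^2 dt=(1/2pi) integral |F(omega)|^2 domega
E=integral_{-inf}^{inf} e^(-14|t|) dt=2 * integral_0^inf e^(-14t) dt=2/(2 * 7)=1/7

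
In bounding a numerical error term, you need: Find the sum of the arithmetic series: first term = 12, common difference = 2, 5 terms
Last term: a_n = 12 + (5 - 1)·2 = 20
Sum = n(a_1 + a_n)/2 = 5(12 + 20)/2 = 80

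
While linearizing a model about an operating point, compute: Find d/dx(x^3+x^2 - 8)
Power rule: d/dx(ax^n) = n·a·x^(n-1)
Term by term: 3·x^2+2·x

Answer: 3x^2+2x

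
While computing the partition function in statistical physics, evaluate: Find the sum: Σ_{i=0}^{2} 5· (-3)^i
Geometric series: S=a(1 - r^n)/(1 - r)
a=5, r=-3, n=3
S=5(1 + 27)/4=35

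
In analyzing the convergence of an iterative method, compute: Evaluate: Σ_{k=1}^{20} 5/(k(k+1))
Partial fractions: 5/(k(k+1))=5/k - 5/(k+1)
Telescoping sum: 5(1-1/21)=5·20/21

Answer: 100/21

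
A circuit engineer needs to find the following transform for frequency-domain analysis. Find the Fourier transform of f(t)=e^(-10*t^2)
The Fourier transform of a Gaussian e^(-a*t^2) is sqrt(pi/a)*e^(-omega^2/(4a)).
With a=10: F(omega)=sqrt(pi/10)*e^(-omega^2/40)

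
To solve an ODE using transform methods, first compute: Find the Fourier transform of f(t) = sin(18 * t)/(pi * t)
sin(W*t)/(pi*t) = (W/pi)*sinc(W*t/pi) is the impulse response of the ideal low-pass filter with cutoff W (here W = 18).
Its Fourier transform is a rectangular function:
F(omega) = 1 for |omega| < 18, 0 otherwise

Answer: rect(omega/36) [i.e., 1 for |omega| < 18, 0 otherwise]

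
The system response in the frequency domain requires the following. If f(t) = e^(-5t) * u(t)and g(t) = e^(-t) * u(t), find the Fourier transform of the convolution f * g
By the convolution theorem: F{f * g}=F(omega) * G(omega)
F(omega)=1/(5 + j * omega), G(omega)=1/(1 + j * omega)
F{f * g}=1/((5 + j * omega)(1 + j * omega))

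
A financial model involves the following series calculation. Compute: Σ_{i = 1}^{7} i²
Using formula: Σ i^2=n(n + 1)(2n + 1)/6=7·8·15/6=140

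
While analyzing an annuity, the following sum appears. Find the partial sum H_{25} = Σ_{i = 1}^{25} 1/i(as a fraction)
H_25 = 1 + 1/2 + 1/3 + ... + 1/25
= 34052522467/8923714800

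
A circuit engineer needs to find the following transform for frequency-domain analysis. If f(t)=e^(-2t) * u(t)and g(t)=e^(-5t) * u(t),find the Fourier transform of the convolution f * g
By the convolution theorem: F{f*g}=F(omega)*G(omega)
F(omega)=1/(2+j*omega), G(omega)=1/(5+j*omega)
F{f*g}=1/((2+j*omega)(5+j*omega))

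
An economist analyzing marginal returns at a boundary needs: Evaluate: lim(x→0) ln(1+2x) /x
L'Hôpital (0/0): lim 2/(1 + 2x) / 1 = 2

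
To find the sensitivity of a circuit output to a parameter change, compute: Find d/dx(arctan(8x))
d/dx[arctan(u)]=u'/(1 + u²), u=8x, u'=8

Answer: 8/(1 + 64x²)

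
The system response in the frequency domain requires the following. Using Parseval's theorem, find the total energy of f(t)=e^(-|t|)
Parseval's theorem: E=integral |f(t)|^2 dt=(1/2pi) integral |F(omega)|^2 domega
E=integral_{-inf}^{inf} e^(-2|t|) dt=2*integral_0^inf e^(-2t) dt=2/(2*1)=1/1

Answer: 1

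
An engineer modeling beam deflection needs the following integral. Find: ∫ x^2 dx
Using power rule: ∫ x^2 dx=1/3 x^3+C=(1/3)x^3+C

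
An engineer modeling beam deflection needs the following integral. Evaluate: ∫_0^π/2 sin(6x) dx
Antiderivative: -cos(6x)/6
Evaluate at bounds: [-cos(6·π/2)/6] - [-cos(6·0)/6]
=(-(-1)+(1))/6=1/3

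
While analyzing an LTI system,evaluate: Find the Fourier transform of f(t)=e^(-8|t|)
Using the standard pair: F{e^(-a|t|)}=2a/(a^2+omega^2)
With a=8: F(omega)=16/(64+omega^2)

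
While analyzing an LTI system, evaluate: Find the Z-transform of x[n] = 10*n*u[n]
Z{n * u[n]} = z/(z-1)^2
By linearity: Z{10 * n * u[n]} = 10z/(z-1)^2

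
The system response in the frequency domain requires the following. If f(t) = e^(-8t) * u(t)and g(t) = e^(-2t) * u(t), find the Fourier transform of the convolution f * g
By the convolution theorem: F{f * g}=F(omega) * G(omega)
F(omega)=1/(8+j * omega), G(omega)=1/(2+j * omega)
F{f * g}=1/((8+j * omega)(2+j * omega))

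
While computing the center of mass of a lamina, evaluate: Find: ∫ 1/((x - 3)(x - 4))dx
Partial fractions: 1/((x-3)(x-4))=A/(x-3) + B/(x-4)
A=-1, B=1
∫ [-1· 1/(x-3) + 1· 1/(x-4)] dx
=(1)[ln|x-4| - ln|x-3|] + C

Answer: ln|(x-4)/(x-3)| + C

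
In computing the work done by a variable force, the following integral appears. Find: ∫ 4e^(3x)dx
Since d/dx[e^(3x)] = 3e^(3x), we get 4/3 e^(3x) + C

Answer: (4/3)e^(3x) + C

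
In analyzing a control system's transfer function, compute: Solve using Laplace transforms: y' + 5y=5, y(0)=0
Take L of both sides: sY(s)-0+5Y(s)=5/s
Y(s)(s+5)=5/s+0
Y(s)=5/(s(s+5))+0/(s+5)
Partial fractions: 5/(s(s+5))=1/s - 1/(s+5)
So Y(s)=1/s - 1/(s+5)
Inverse transform (L^(-1){1/s}=1, L^(-1){1/(s+5)}=e^(-5t)):

Answer: y(t)=1 - e^(-5t)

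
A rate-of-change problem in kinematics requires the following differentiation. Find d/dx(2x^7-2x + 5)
Power rule: d/dx(ax^n) = n·a·x^(n-1)
Term by term: 14·x^6-2

Answer: 14x^6-2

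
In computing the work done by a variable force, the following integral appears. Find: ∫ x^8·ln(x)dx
By parts: u=ln(x), dv=x^8 dx
du=1/x dx, v=x^9/9
=x^9·ln(x)/9 - ∫ x^8/9 dx
=x^9·ln(x)/9 - x^9/81+C

Answer: x^9(ln(x)/9-1/81)+C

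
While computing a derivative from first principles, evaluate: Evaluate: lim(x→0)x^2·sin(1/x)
Squeeze theorem: -|x^2| ≤ x^2·sin(1/x) ≤ |x^2|
Since x^2 → 0 as x → 0, by squeeze theorem the limit is 0

Answer: 0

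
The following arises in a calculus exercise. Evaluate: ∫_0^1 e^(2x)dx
Antiderivative: (1/2)e^(2x)
Evaluate: (1/2)(e^2 - 1)

Answer: (e^2 - 1)/2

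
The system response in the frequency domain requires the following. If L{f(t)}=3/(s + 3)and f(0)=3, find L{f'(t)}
L{f'(t)} = s·F(s) - f(0) = 3s/(s + 3) - 3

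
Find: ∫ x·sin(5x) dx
By parts: u=x, dv=sin(5x) dx
du=dx, v=-cos(5x)/5
=-x·cos(5x)/5 + sin(5x)/5² + C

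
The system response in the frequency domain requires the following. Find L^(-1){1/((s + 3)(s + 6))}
Partial fractions: 1/((s + 3)(s + 6))=A/(s + 3) + B/(s + 6)
Cover-up: A=1/(s + 6)|_{s=-3}=1/3; B=1/(s + 3)|_{s=-6}=-1/3
L^(-1)=(1/3)e^(-3t) - (1/3)e^(-6t)

Answer: (1/3)(e^(-3t) - e^(-6t))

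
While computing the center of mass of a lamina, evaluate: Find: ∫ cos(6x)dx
Using substitution u = 6x: ∫ cos(u) du/6 = sin(u)/6 + C

Answer: (1/6)sin(6x) + C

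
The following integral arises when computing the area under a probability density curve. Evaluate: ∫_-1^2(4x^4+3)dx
Step 1: Find antiderivative F(x) = (4/5)x^5+3x
Step 2: F(2) - F(-1) = 158/5 - (-19/5) = 177/5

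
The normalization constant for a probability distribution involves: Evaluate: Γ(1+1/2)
Γ(n + 1/2) = (2n)!√π/(4^n·n!)
= 2√π/(4·1) = (1/2)·√π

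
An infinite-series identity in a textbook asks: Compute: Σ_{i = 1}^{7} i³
Using formula: Σ i^3=[n(n+1)/2]²=[7·8/2]²=784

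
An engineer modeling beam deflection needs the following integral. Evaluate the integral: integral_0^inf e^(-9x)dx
integral_0^inf e^(-9x) dx=[-1/9*e^(-9x)]_0^inf
=0 - (-1/9)=1/9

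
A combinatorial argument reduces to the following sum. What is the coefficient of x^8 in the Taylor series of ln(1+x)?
ln(1 + x) = Σ (-1)^(n + 1) x^n/n
Coefficient of x^8 = (-1)^9/8 = -1/8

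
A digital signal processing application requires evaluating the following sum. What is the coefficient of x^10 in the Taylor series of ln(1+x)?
ln(1 + x)=Σ (-1)^(n + 1) x^n/n
Coefficient of x^10=(-1)^11/10=-1/10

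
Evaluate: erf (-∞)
erf(-∞)=-1 (the error function is odd, so erf(-∞)=-erf(∞)=-1)

Answer: -1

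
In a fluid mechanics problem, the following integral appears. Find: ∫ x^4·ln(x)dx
By parts: u = ln(x), dv = x^4 dx
du = 1/x dx, v = x^5/5
= x^5·ln(x)/5 - ∫ x^4/5 dx
= x^5·ln(x)/5 - x^5/25+C

Answer: x^5(ln(x)/5-1/25)+C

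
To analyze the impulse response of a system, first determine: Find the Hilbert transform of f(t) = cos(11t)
The Hilbert transform shifts each frequency component by -pi/2.
H{cos(wt)} = sin(wt)
With w = 11: H{cos(11t)} = sin(11t)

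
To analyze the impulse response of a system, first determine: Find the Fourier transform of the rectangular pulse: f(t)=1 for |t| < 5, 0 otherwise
F(omega) = integral from -5 to 5 of e^(-j * omega * t) dt
= 2 * sin(5 * omega)/omega = 10 * sinc(5 * omega/pi)

Answer: 2 * sin(5 * omega)/omega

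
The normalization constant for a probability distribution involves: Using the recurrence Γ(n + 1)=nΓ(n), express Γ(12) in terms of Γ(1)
Γ(12) = 11Γ(11) = 11·10Γ(10) = ... = 11!·Γ(1) = 39916800·Γ(1)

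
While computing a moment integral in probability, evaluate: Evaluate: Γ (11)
Γ(n) = (n-1)! for positive integers
Γ(11) = 10! = 3628800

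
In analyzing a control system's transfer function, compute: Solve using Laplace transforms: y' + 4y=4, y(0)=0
Take L of both sides: sY(s)-0+4Y(s)=4/s
Y(s)(s+4)=4/s+0
Y(s)=4/(s(s+4))+0/(s+4)
Partial fractions: 4/(s(s+4))=1/s - 1/(s+4)
So Y(s)=1/s - 1/(s+4)
Inverse transform (L^(-1){1/s}=1, L^(-1){1/(s+4)}=e^(-4t)):

Answer: y(t)=1 - e^(-4t)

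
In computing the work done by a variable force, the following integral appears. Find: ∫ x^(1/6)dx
Power rule: ∫ x^(1/6) dx=x^(7/6)/(7/6) + C

Answer: (6/7)·x^(7/6) + C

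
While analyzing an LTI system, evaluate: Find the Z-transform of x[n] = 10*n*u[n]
Z{n * u[n]} = z/(z-1)^2
By linearity: Z{10 * n * u[n]} = 10z/(z-1)^2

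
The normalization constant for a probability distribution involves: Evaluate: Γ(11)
Γ(n) = (n-1)! for positive integers
Γ(11) = 10! = 3628800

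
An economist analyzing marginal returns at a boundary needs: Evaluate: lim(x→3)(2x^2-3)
Polynomial is continuous, so substitute x = 3:
2·3^2 - 3 = 15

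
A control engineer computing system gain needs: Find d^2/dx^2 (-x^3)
Apply power rule 2 times:
d^1: -3x^2
d^2: -6x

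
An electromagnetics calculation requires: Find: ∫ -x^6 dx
Using power rule: ∫ -x^6 dx = -1/7 x^7 + C = (-1/7)x^7 + C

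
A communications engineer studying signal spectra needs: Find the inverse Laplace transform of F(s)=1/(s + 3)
L^(-1){1/(s-a)} = c·e^(at)
Here a = -3, c = 1

Answer: e^(-3t)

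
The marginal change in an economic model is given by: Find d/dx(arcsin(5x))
d/dx[arcsin(u)] = u'/√(1-u²), u = 5x, u' = 5

Answer: 5/√(1 - 25x²)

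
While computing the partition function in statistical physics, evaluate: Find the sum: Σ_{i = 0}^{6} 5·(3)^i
Geometric series: S = a(1 - r^n)/(1 - r)
a = 5, r = 3, n = 7
S = 5(1 - 2187)/-2 = 5465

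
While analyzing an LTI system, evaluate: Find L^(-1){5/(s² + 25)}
L^(-1){w/(s² + w²)} = sin(wt)
Here w = 5

Answer: sin(5t)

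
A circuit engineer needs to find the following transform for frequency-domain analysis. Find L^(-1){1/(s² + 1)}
L^(-1){w/(s²+w²)} = sin(wt)
Here w = 1

Answer: sin(t)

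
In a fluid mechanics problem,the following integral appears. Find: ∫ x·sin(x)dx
By parts: u = x, dv = sin(x) dx
du = dx, v = -cos(x)
= -x·cos(x) + sin(x) + C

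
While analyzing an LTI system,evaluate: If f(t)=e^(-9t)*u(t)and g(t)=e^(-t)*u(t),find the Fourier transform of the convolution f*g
By the convolution theorem: F{f * g} = F(omega) * G(omega)
F(omega) = 1/(9 + j * omega), G(omega) = 1/(1 + j * omega)
F{f * g} = 1/((9 + j * omega)(1 + j * omega))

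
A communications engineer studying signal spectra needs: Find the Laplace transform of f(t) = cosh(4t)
L{cosh(at)} = s/(s²-a²)
L{cosh(4t)} = s/(s²-16)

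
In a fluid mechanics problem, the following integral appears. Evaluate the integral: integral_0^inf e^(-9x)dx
integral_0^inf e^(-9x) dx = [-1/9 * e^(-9x)]_0^inf
= 0 - (-1/9) = 1/9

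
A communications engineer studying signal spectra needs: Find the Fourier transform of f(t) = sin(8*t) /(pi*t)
sin(W*t)/(pi*t) = (W/pi)*sinc(W*t/pi) is the impulse response of the ideal low-pass filter with cutoff W (here W = 8).
Its Fourier transform is a rectangular function:
F(omega) = 1 for |omega| < 8, 0 otherwise

Answer: rect(omega/16) [i.e., 1 for |omega| < 8, 0 otherwise]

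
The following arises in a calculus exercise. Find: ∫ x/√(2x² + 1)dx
Let u=2x² + 1, du=4x dx
∫ (1/4)·u^(-1/2) du=√u/2 + C

Answer: √(2x² + 1)/2 + C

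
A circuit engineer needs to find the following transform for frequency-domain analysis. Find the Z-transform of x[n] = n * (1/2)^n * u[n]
Using the property Z{n*a^n*u[n]} = az/(z-a)^2
With a = 1/2: X(z) = (1/2)z/(z - 1/2)^2, |z| > 1/2

Answer: (1/2)z/(z - 1/2)^2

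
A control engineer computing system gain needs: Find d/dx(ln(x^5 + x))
Chain rule: d/dx[ln(u)] = u'/u where u = x^5+x
u' = 5x^4+1

Answer: (5x^4+1)/(x^5+x)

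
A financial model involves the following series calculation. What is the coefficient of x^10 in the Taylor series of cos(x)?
cos(x)=Σ (-1)^k x^(2k)/(2k)!
For x^10: (-1)^5/10!=-1/3628800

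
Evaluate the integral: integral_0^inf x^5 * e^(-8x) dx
This is a Gamma integral. Substitute u = 8x (du = 8 dx):
integral_0^inf x^5 * e^(-8x) dx = (1/8^6) integral_0^inf u^5 * e^(-u) du
= Gamma(6)/8^6 = 5!/8^6 = 120/262144

Answer: 15/32768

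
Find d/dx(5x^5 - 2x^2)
Power rule: d/dx(ax^n) = n·a·x^(n-1)
Term by term: 25·x^4 - 4·x

Answer: 25x^4 - 4x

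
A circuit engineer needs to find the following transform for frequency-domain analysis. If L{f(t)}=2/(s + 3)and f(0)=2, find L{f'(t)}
L{f'(t)} = s·F(s) - f(0) = 2s/(s+3)-2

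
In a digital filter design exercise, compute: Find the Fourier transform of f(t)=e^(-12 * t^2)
The Fourier transform of a Gaussian e^(-a * t^2) is sqrt(pi/a) * e^(-omega^2/(4a)).
With a=12: F(omega)=sqrt(pi/12) * e^(-omega^2/48)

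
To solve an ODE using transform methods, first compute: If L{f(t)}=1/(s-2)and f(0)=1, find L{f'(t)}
L{f'(t)} = s·F(s) - f(0) = s/(s-2) - 1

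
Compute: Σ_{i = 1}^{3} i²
Using formula: Σ i^2=n(n+1)(2n+1)/6=3·4·7/6=14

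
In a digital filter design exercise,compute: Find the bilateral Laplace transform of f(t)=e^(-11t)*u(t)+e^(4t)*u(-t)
For e^(-11t) * u(t): L=1/(s+11), Re(s) > -11
For e^(4t) * u(-t): L=-1/(s-4), Re(s) < 4
Combined: F(s)=1/(s+11)-1/(s-4), -11 < Re(s) < 4

Answer: 1/(s+11)-1/(s-4), ROC: -11 < Re(s) < 4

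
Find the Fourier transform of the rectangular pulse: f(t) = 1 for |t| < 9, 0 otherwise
F(omega)=integral from -9 to 9 of e^(-j * omega * t) dt
=2 * sin(9 * omega)/omega=18 * sinc(9 * omega/pi)

Answer: 2 * sin(9 * omega)/omega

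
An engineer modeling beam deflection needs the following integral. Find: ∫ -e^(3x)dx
Since d/dx[e^(3x)] = 3e^(3x), we get -1/3 e^(3x) + C

Answer: (-1/3)e^(3x) + C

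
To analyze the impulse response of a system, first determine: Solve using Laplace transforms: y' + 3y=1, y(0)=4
Take L of both sides: sY(s)-4+3Y(s)=1/s
Y(s)(s+3)=1/s+4
Y(s)=1/(s(s+3))+4/(s+3)
Partial fractions: 1/(s(s+3))=(1/3)/s - (1/3)/(s+3)
So Y(s)=(1/3)/s+(11/3)/(s+3)
Inverse transform (L^(-1){1/s}=1, L^(-1){1/(s+3)}=e^(-3t)):

Answer: y(t)=1/3+(11/3)·e^(-3t)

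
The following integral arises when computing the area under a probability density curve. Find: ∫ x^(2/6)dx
Power rule: ∫ x^(1/3) dx=x^(4/3)/(4/3) + C

Answer: (3/4)·x^(4/3) + C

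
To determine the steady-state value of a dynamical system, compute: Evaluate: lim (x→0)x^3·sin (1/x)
Squeeze theorem: -|x^3| ≤ x^3·sin(1/x) ≤ |x^3|
Since x^3 → 0 as x → 0, by squeeze theorem the limit is 0

Answer: 0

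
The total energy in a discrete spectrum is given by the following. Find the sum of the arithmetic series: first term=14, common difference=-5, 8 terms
Last term: a_n = 14 + (8 - 1)·-5 = -21
Sum = n(a_1 + a_n)/2 = 8(14 + (-21))/2 = -28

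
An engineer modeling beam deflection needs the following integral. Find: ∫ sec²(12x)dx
Since d/dx[tan(12x)] = 12sec²(12x), integral = tan(12x)/12+C

Answer: (1/12)tan(12x)+C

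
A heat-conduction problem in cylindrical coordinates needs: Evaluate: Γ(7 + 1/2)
Γ(n + 1/2)=(2n)!√π/(4^n·n!)
=87178291200√π/(16384·5040)=(135135/128)·√π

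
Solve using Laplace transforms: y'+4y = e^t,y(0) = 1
Take L: sY - 1 + 4Y = 1/(s-1)
Y(s + 4) = 1/(s-1) + 1
Y = 1/((s-1)(s + 4)) + 1/(s + 4)
Partial fractions: 1/((s-1)(s + 4)) = (1/5)/(s-1) - (1/5)/(s + 4)
So Y = (1/5)/(s-1) + (4/5)/(s + 4)
Inverse Laplace transform (L^(-1){1/(s-1)} = e^t, L^(-1){1/(s + 4)} = e^(-4t)):

Answer: y(t) = (1/5)·e^t + (4/5)·e^(-4t)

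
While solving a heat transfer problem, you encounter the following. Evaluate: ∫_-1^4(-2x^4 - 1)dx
Step 1: Find antiderivative F(x) = (-2/5)x^5 - x
Step 2: F(4) - F(-1) = -2068/5 - (7/5) = -415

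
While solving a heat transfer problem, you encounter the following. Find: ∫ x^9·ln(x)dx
By parts: u = ln(x), dv = x^9 dx
du = 1/x dx, v = x^10/10
= x^10·ln(x)/10 - ∫ x^9/10 dx
= x^10·ln(x)/10 - x^10/100+C

Answer: x^10(ln(x)/10-1/100)+C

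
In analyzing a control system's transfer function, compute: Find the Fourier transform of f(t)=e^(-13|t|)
Using the standard pair: F{e^(-a|t|)}=2a/(a^2 + omega^2)
With a=13: F(omega)=26/(169 + omega^2)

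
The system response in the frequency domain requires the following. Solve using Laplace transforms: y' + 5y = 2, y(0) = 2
Take L of both sides: sY(s)-2+5Y(s) = 2/s
Y(s)(s+5) = 2/s+2
Y(s) = 2/(s(s+5))+2/(s+5)
Partial fractions: 2/(s(s+5)) = (2/5)/s - (2/5)/(s+5)
So Y(s) = (2/5)/s+(8/5)/(s+5)
Inverse transform (L^(-1){1/s} = 1, L^(-1){1/(s+5)} = e^(-5t)):

Answer: y(t) = 2/5+(8/5)·e^(-5t)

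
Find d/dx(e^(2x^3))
Chain rule: d/dx[e^u] = e^u · u' where u = 2x^3
u' = 6x^2

Answer: 6x^2·e^(2x^3)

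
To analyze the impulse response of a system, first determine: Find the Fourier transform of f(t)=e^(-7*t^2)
The Fourier transform of a Gaussian e^(-a*t^2) is sqrt(pi/a)*e^(-omega^2/(4a)).
With a = 7: F(omega) = sqrt(pi/7)*e^(-omega^2/28)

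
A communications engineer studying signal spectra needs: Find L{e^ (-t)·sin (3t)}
First shifting: L{e^(at)f(t)} = F(s-a)
L{sin(3t)} = 3/(s² + 9)
Shift: 3/((s + 1)² + 9)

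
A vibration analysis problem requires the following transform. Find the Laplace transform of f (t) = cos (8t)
L{cos(wt)}=s/(s²+w²)
L{cos(8t)}=s/(s²+64)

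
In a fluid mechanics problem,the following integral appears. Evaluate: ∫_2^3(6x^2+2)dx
Step 1: Find antiderivative F(x) = 2x^3+2x
Step 2: F(3) - F(2) = 60 - (20) = 40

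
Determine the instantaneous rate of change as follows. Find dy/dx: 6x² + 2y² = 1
Differentiate: 12x + 4y·(dy/dx) = 0
dy/dx = -12x/(4y) = -3·(x/y)

Answer: dy/dx = -3·(x/y)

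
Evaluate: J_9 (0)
J_n(0)=0 for all n > 0 (Bessel function of first kind)
J_9(0)=0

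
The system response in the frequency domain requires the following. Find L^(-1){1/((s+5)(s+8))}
Partial fractions: 1/((s+5)(s+8)) = A/(s+5)+B/(s+8)
Cover-up: A = 1/(s+8)|_{s = -5} = 1/3; B = 1/(s+5)|_{s = -8} = -1/3
L^(-1) = (1/3)e^(-5t) - (1/3)e^(-8t)

Answer: (1/3)(e^(-5t) - e^(-8t))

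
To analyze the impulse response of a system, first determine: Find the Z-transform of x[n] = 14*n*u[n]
Z{n * u[n]} = z/(z-1)^2
By linearity: Z{14 * n * u[n]} = 14z/(z-1)^2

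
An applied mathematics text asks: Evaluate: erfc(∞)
erfc(x) = 1 - erf(x); erfc(∞) = 1 - erf(∞) = 1 - 1 = 0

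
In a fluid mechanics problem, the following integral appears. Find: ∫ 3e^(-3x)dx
Since d/dx[e^(-3x)] = -3e^(-3x), we get -1 e^(-3x) + C

Answer: -e^(-3x) + C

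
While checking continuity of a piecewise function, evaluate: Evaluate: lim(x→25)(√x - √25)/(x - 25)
Multiply by conjugate (√x+√25)/(√x+√25):
=(x - 25)/((x - 25)(√x+√25))=1/(√x+√25)
As x → 25: 1/(2√25)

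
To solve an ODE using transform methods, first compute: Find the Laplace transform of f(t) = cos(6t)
L{cos(wt)} = s/(s²+w²)
L{cos(6t)} = s/(s²+36)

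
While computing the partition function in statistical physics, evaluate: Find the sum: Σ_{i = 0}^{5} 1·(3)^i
Geometric series: S=a(1 - r^n)/(1 - r)
a=1, r=3, n=6
S=1(1 - 729)/-2=364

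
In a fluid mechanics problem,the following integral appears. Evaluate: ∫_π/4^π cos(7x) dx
Antiderivative: sin(7x)/7
Evaluate at bounds: [sin(7·π)/7] - [sin(7·π/4)/7]
=((0) - (-√2/2))/7=√2/14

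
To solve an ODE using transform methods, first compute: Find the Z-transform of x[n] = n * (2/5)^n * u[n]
Using the property Z{n * a^n * u[n]} = az/(z-a)^2
With a = 2/5: X(z) = (2/5)z/(z - 2/5)^2, |z| > 2/5

Answer: (2/5)z/(z - 2/5)^2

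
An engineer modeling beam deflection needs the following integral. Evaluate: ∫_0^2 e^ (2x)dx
Antiderivative: (1/2)e^(2x)
Evaluate: (1/2)(e^4 - 1)

Answer: (e^4 - 1)/2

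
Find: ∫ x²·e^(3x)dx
Integration by parts twice:
First: u=x², dv=e^(3x) dx => x²e^(3x)/3 - (2/3)∫ xe^(3x) dx
Second (∫ xe^(3x) dx): xe^(3x)/3 - e^(3x)/9
Combining: e^(3x)(x²/3-2x/9+2/27)+C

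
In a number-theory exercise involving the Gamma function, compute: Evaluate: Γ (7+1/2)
Γ(n + 1/2) = (2n)!√π/(4^n·n!)
= 87178291200√π/(16384·5040) = (135135/128)·√π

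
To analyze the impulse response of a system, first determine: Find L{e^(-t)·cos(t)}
First shifting: L{e^(at)f(t)} = F(s-a)
L{cos(t)} = s/(s²+1)
Shift: (s+1)/((s+1)²+1)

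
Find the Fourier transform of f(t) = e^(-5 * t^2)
The Fourier transform of a Gaussian e^(-a * t^2) is sqrt(pi/a) * e^(-omega^2/(4a)).
With a = 5: F(omega) = sqrt(pi/5) * e^(-omega^2/20)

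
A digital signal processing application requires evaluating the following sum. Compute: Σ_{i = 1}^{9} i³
Using formula: Σ i^3 = [n(n+1)/2]² = [9·10/2]² = 2025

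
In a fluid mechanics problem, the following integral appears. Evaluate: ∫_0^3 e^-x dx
Antiderivative: -e^-x
Evaluate: -(e^-3 - 1)

Answer: (e^-3 - 1)/(-1)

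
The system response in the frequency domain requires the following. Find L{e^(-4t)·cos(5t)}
First shifting: L{e^(at)f(t)}=F(s-a)
L{cos(5t)}=s/(s² + 25)
Shift: (s + 4)/((s + 4)² + 25)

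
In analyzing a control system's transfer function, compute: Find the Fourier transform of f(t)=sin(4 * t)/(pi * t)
sin(W * t)/(pi * t)=(W/pi) * sinc(W * t/pi) is the impulse response of the ideal low-pass filter with cutoff W (here W=4).
Its Fourier transform is a rectangular function:
F(omega)=1 for |omega| < 4, 0 otherwise

Answer: rect(omega/8) [i.e., 1 for |omega| < 4, 0 otherwise]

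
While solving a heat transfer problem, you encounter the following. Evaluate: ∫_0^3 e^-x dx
Antiderivative: -e^-x
Evaluate: -(e^-3-1)

Answer: (e^-3-1)/(-1)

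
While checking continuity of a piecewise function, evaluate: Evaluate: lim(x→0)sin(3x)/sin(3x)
sin(u) ≈ u for small u:
sin(3x)/sin(3x) ≈ 3x/(3x) = 3/3

Answer: 1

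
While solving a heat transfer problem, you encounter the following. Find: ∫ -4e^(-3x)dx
Since d/dx[e^(-3x)] = -3e^(-3x), we get 4/3 e^(-3x) + C

Answer: (4/3)e^(-3x) + C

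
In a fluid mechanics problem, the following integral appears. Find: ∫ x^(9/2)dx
Power rule: ∫ x^(9/2) dx=x^(11/2)/(11/2)+C

Answer: (2/11)·x^(11/2)+C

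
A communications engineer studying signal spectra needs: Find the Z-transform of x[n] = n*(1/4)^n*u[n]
Using the property Z{n*a^n*u[n]} = az/(z-a)^2
With a = 1/4: X(z) = (1/4)z/(z - 1/4)^2, |z| > 1/4

Answer: (1/4)z/(z - 1/4)^2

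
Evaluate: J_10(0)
J_n(0) = 0 for all n > 0 (Bessel function of first kind)
J_10(0) = 0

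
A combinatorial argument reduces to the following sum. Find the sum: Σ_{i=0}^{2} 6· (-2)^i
Geometric series: S=a(1 - r^n)/(1 - r)
a=6, r=-2, n=3
S=6(1+8)/3=18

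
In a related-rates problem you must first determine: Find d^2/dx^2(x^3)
Apply power rule 2 times:
d^1: 3x^2
d^2: 6x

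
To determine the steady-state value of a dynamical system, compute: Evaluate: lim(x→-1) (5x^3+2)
Polynomial is continuous, so substitute x=-1:
5·(-1)^3+2=-3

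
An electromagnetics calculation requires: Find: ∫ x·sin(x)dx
By parts: u=x, dv=sin(x) dx
du=dx, v=-cos(x)
=-x·cos(x)+sin(x)+C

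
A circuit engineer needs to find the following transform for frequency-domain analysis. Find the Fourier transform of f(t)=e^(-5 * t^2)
The Fourier transform of a Gaussian e^(-a * t^2) is sqrt(pi/a) * e^(-omega^2/(4a)).
With a=5: F(omega)=sqrt(pi/5) * e^(-omega^2/20)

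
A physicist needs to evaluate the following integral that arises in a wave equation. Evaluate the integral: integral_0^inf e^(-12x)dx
integral_0^inf e^(-12x) dx=[-1/12*e^(-12x)]_0^inf
=0 - (-1/12)=1/12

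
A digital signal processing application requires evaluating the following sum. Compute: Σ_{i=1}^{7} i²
Using formula: Σ i^2 = n(n + 1)(2n + 1)/6 = 7·8·15/6 = 140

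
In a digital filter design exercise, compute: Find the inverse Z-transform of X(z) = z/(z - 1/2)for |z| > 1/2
Standard pair: z/(z-a) <-> a^n * u[n] for causal signals
With a = 1/2: x[n] = (1/2)^n * u[n]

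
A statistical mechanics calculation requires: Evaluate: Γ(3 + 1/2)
Γ(n+1/2)=(2n)!√π/(4^n·n!)
=720√π/(64·6)=(15/8)·√π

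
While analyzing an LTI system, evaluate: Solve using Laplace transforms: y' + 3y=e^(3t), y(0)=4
Take L: sY - 4 + 3Y=1/(s-3)
Y(s + 3)=1/(s-3) + 4
Y=1/((s-3)(s + 3)) + 4/(s + 3)
Partial fractions: 1/((s-3)(s + 3))=(1/6)/(s-3) - (1/6)/(s + 3)
So Y=(1/6)/(s-3) + (23/6)/(s + 3)
Inverse Laplace transform (L^(-1){1/(s-3)}=e^(3t), L^(-1){1/(s + 3)}=e^(-3t)):

Answer: y(t)=(1/6)·e^(3t) + (23/6)·e^(-3t)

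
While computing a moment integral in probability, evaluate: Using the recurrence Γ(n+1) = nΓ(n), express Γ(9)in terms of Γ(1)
Γ(9) = 8Γ(8) = 8·7Γ(7) = ... = 8!·Γ(1) = 40320·Γ(1)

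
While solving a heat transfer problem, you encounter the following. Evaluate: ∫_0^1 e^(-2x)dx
Antiderivative: (1/(-2))e^(-2x)
Evaluate: (1/(-2))(e^-2 - 1)

Answer: (e^-2 - 1)/(-2)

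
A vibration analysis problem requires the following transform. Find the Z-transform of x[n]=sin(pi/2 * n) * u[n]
Z{sin(w0 * n) * u[n]}=z * sin(w0)/(z^2-2z * cos(w0)+1)
With w0=pi/2: X(z)=z * sin(pi/2)/(z^2-2z * cos(pi/2)+1)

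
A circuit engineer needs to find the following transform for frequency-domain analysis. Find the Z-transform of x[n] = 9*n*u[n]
Z{n * u[n]} = z/(z-1)^2
By linearity: Z{9 * n * u[n]} = 9z/(z-1)^2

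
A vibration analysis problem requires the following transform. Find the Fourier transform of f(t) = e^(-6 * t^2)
The Fourier transform of a Gaussian e^(-a * t^2) is sqrt(pi/a) * e^(-omega^2/(4a)).
With a = 6: F(omega) = sqrt(pi/6) * e^(-omega^2/24)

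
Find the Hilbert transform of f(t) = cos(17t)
The Hilbert transform shifts each frequency component by -pi/2.
H{cos(wt)} = sin(wt)
With w = 17: H{cos(17t)} = sin(17t)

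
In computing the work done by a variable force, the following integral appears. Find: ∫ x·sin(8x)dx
By parts: u = x, dv = sin(8x) dx
du = dx, v = -cos(8x)/8
= -x·cos(8x)/8 + sin(8x)/8² + C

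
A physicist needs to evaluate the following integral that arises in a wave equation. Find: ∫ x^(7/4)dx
Power rule: ∫ x^(7/4) dx=x^(11/4)/(11/4)+C

Answer: (4/11)·x^(11/4)+C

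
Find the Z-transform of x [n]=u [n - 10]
Using the time-shift property: Z{u[n-10]}=z^(-10)*z/(z-1)
=z^(-9)/(z-1)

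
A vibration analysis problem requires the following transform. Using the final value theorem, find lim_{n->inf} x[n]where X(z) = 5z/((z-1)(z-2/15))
Final value theorem: lim x[n]=lim_{z->1} (z-1)*X(z)
(z-1)*X(z)=5z/(z-2/15)
As z->1: 5/(1 - 2/15)=5/(13/15)=75/13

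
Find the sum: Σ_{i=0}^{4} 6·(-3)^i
Geometric series: S = a(1 - r^n)/(1 - r)
a = 6, r = -3, n = 5
S = 6(1 + 243)/4 = 366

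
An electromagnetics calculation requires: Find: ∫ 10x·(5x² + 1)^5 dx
Let u = 5x²+1, du = 10x dx
∫ u^5 du = u^6/6+C

Answer: (5x²+1)^6/6+C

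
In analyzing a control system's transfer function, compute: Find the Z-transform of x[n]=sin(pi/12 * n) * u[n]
Z{sin(w0 * n) * u[n]}=z * sin(w0)/(z^2-2z * cos(w0)+1)
With w0=pi/12: X(z)=z * sin(pi/12)/(z^2-2z * cos(pi/12)+1)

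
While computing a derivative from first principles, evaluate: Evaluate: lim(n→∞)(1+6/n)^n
This is the definition of e^6: lim(1 + 6/n)^n = e^6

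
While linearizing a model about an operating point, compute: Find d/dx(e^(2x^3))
Chain rule: d/dx[e^u] = e^u · u' where u = 2x^3
u' = 6x^2

Answer: 6x^2·e^(2x^3)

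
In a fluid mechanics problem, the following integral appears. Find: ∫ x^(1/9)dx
Power rule: ∫ x^(1/9) dx=x^(10/9)/(10/9)+C

Answer: (9/10)·x^(10/9)+C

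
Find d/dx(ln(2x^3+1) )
Chain rule: d/dx[ln(u)]=u'/u where u=2x^3+1
u'=6x^2

Answer: (6x^2)/(2x^3+1)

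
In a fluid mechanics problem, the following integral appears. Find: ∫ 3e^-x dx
Since d/dx[e^-x]=- e^-x, we get -3e^-x + C

Answer: -3e^-x + C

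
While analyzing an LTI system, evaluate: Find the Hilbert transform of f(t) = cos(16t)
The Hilbert transform shifts each frequency component by -pi/2.
H{cos(wt)}=sin(wt)
With w=16: H{cos(16t)}=sin(16t)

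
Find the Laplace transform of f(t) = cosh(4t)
L{cosh(at)} = s/(s²-a²)
L{cosh(4t)} = s/(s²-16)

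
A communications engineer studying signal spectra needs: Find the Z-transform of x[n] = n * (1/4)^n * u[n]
Using the property Z{n*a^n*u[n]} = az/(z-a)^2
With a = 1/4: X(z) = (1/4)z/(z - 1/4)^2, |z| > 1/4

Answer: (1/4)z/(z - 1/4)^2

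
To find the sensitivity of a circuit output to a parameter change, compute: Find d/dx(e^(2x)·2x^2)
Product rule: (fg)' = f'g + fg'
f = e^(2x), f' = 2·e^(2x)
g = 2x^2, g' = 4x

Answer: 4·e^(2x)·x^2 + 4·e^(2x)·x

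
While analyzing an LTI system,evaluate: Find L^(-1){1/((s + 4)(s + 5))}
Partial fractions: 1/((s+4)(s+5))=A/(s+4)+B/(s+5)
Cover-up: A=1/(s+5)|_{s=-4}=1; B=1/(s+4)|_{s=-5}=-1
L^(-1)=e^(-4t) - e^(-5t)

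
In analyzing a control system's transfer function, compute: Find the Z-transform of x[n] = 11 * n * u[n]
Z{n * u[n]} = z/(z-1)^2
By linearity: Z{11 * n * u[n]} = 11z/(z-1)^2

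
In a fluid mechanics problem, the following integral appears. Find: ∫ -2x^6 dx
Using power rule: ∫ -2x^6 dx=-2/7 x^7 + C=(-2/7)x^7 + C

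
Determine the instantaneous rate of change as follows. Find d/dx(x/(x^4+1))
Quotient rule: (f/g)'=(f'g - fg')/g²
f=x, f'=1
g=x^4 + 1, g'=4x^3

Answer: (1·(x^4 + 1) - 4x^4)/(x^4 + 1)²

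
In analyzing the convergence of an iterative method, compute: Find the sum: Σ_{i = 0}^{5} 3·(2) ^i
Geometric series: S = a(1 - r^n)/(1 - r)
a = 3, r = 2, n = 6
S = 3(1-64)/-1 = 189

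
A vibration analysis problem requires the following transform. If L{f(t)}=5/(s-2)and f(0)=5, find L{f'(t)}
L{f'(t)} = s·F(s) - f(0) = 5s/(s-2)-5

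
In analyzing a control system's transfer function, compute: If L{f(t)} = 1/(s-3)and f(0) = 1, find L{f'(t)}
L{f'(t)} = s·F(s) - f(0) = s/(s-3) - 1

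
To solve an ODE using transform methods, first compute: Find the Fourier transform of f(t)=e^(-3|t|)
Using the standard pair: F{e^(-a|t|)}=2a/(a^2+omega^2)
With a=3: F(omega)=6/(9+omega^2)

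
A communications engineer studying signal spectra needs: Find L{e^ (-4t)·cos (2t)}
First shifting: L{e^(at)f(t)}=F(s-a)
L{cos(2t)}=s/(s² + 4)
Shift: (s + 4)/((s + 4)² + 4)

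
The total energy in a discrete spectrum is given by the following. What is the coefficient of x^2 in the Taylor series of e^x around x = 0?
Taylor series of e^x = Σ x^n/n!
Coefficient of x^2 = 1/2! = 1/2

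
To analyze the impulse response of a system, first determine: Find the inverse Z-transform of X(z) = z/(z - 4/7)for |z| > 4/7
Standard pair: z/(z-a) <-> a^n*u[n] for causal signals
With a = 4/7: x[n] = (4/7)^n*u[n]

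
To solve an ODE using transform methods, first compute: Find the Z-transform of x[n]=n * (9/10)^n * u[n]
Using the property Z{n * a^n * u[n]} = az/(z-a)^2
With a = 9/10: X(z) = (9/10)z/(z - 9/10)^2, |z| > 9/10

Answer: (9/10)z/(z - 9/10)^2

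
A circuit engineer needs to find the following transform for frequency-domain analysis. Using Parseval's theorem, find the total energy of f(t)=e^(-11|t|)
Parseval's theorem: E=integral |f(t)|^2 dt=(1/2pi) integral |F(omega)|^2 domega
E=integral_{-inf}^{inf} e^(-22|t|) dt=2 * integral_0^inf e^(-22t) dt=2/(2 * 11)=1/11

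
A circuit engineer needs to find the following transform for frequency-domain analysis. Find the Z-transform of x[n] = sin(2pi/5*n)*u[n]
Z{sin(w0 * n) * u[n]}=z * sin(w0)/(z^2-2z * cos(w0)+1)
With w0=2pi/5: X(z)=z * sin(2pi/5)/(z^2-2z * cos(2pi/5)+1)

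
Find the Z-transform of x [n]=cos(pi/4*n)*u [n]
Z{cos(w0 * n) * u[n]} = z(z - cos(w0))/(z^2 - 2z * cos(w0) + 1)
With w0 = pi/4: X(z) = z(z - cos(pi/4))/(z^2 - 2z * cos(pi/4) + 1)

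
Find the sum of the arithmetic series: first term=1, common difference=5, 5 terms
Last term: a_n=1 + (5 - 1)·5=21
Sum=n(a_1 + a_n)/2=5(1 + 21)/2=55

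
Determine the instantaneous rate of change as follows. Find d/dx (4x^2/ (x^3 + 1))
Quotient rule: (f/g)'=(f'g - fg')/g²
f=4x^2, f'=8x
g=x^3 + 1, g'=3x^2

Answer: (8x·(x^3 + 1) - 12x^4)/(x^3 + 1)²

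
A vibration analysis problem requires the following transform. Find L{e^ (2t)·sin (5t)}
First shifting: L{e^(at)f(t)} = F(s-a)
L{sin(5t)} = 5/(s²+25)
Shift: 5/((s-2)²+25)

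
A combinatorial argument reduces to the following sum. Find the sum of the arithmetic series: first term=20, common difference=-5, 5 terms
Last term: a_n=20+(5-1)·-5=0
Sum=n(a_1+a_n)/2=5(20+0)/2=50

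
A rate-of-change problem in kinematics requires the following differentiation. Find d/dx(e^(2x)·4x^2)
Product rule: (fg)'=f'g + fg'
f=e^(2x), f'=2·e^(2x)
g=4x^2, g'=8x

Answer: 8·e^(2x)·x^2 + 8·e^(2x)·x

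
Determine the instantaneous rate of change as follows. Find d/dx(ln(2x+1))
Chain rule: d/dx[ln(u)]=u'/u where u=2x + 1
u'=2

Answer: (2)/(2x + 1)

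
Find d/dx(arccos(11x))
d/dx[arccos(u)]=-u'/√(1-u²), u=11x, u'=11

Answer: -11/√(1-121x²)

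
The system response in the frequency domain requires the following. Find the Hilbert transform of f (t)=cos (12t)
The Hilbert transform shifts each frequency component by -pi/2.
H{cos(wt)} = sin(wt)
With w = 12: H{cos(12t)} = sin(12t)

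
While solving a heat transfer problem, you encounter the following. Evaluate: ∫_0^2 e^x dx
Antiderivative: e^x
Evaluate: (e^2 - 1)

Answer: e^2 - 1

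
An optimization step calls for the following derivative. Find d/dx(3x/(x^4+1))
Quotient rule: (f/g)' = (f'g - fg')/g²
f = 3x, f' = 3
g = x^4+1, g' = 4x^3

Answer: (3·(x^4+1)-12x^4)/(x^4+1)²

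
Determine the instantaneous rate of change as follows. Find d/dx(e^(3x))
Chain rule: d/dx[e^u] = e^u · u' where u = 3x
u' = 3

Answer: 3·e^(3x)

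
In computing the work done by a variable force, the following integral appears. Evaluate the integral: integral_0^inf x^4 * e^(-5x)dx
This is a Gamma integral. Substitute u = 5x (du = 5 dx):
integral_0^inf x^4 * e^(-5x) dx = (1/5^5) integral_0^inf u^4 * e^(-u) du
= Gamma(5)/5^5 = 4!/5^5 = 24/3125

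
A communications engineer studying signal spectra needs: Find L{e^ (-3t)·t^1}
First shifting: L{e^(at)f(t)}=F(s-a)
L{t^1}=1/s^2
Shift s → s+3: 1/(s+3)^2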